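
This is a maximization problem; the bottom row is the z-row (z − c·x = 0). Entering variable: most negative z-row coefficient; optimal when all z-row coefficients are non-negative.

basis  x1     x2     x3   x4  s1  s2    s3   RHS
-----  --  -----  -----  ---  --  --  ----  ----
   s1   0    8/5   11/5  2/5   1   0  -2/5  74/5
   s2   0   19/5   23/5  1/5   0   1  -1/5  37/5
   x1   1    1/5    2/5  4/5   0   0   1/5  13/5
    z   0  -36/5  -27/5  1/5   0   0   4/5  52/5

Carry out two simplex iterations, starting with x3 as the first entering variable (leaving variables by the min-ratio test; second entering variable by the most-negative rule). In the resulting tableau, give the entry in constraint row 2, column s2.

Ratio test on column x3 — row 1: (74/5)/(11/5) = 74/11; row 2: (37/5)/(23/5) = 37/23; row 3: (13/5)/(2/5) = 13/2. Minimum is 37/23 at row 2 (s2 leaves); pivot element 23/5.
Divide row 2 by 23/5; eliminate column x3 from the other rows.
Second iteration: most negative z-row entry is -63/23 in column x2, so x2 enters.
Ratio test on column x2 — row 1: entry -5/23 ≤ 0; row 2: (37/23)/(19/23) = 37/19; row 3: entry -3/23 ≤ 0. Minimum is 37/19 at row 2 (x3 leaves); pivot element 19/23.
Divide row 2 by 19/23; eliminate column x2 from the other rows.
After both pivots, the entry at constraint row 2, column s2 is 5/19.

5/19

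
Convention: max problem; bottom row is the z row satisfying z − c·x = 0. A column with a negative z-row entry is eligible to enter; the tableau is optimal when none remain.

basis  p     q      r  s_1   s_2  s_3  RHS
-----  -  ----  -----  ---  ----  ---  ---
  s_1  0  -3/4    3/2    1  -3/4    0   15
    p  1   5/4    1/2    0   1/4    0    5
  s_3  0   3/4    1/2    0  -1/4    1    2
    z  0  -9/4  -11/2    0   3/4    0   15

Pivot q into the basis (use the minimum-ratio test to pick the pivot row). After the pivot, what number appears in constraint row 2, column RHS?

5/3

Ratio test on column q — row 1: entry -3/4 ≤ 0; row 2: 5/(5/4) = 4; row 3: 2/(3/4) = 8/3. Minimum is 8/3 at row 3 (s_3 leaves); pivot element 3/4.
Divide row 3 by 3/4; eliminate column q from the other rows.
Row 2 update in column RHS: 5 − (5/4)·(8/3) = 5/3.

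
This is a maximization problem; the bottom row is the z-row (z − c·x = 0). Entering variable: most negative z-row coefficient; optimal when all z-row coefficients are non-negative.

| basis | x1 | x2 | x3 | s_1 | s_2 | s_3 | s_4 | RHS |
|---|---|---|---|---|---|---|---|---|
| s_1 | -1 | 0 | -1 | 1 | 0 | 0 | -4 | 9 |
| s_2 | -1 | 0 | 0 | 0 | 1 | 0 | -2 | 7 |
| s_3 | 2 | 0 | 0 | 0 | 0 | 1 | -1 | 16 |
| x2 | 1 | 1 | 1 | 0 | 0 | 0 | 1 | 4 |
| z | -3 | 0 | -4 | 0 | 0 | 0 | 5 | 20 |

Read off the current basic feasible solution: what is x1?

x1 is not in the basis, so in the current basic feasible solution x1 = 0.

0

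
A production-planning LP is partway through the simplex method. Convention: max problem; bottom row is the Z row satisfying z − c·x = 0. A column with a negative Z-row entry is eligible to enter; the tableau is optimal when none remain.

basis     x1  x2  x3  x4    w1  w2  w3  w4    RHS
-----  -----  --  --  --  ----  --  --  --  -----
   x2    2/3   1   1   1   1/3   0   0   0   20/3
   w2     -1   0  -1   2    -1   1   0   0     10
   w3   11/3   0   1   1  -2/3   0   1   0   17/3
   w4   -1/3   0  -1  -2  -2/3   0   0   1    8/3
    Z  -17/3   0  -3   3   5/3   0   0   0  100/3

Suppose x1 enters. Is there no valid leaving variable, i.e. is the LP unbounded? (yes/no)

no

Column x1 has positive entries in row(s) 1, 3, so the ratio test bounds it — not unbounded.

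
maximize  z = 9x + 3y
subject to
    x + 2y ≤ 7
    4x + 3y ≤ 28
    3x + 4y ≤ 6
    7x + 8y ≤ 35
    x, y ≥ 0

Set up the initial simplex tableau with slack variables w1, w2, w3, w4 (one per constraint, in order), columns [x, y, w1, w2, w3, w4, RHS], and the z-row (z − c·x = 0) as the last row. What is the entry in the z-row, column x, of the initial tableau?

-9

The z-row carries the negated objective coefficients: the x entry is -9.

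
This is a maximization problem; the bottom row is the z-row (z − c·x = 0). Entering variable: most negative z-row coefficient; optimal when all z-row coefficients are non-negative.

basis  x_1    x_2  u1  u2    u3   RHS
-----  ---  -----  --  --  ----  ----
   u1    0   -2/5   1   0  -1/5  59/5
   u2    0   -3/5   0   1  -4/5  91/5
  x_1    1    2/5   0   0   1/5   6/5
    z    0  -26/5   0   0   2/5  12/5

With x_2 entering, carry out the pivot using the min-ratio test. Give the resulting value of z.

Ratio test on column x_2 — row 1: entry -2/5 ≤ 0; row 2: entry -3/5 ≤ 0; row 3: (6/5)/(2/5) = 3. Minimum is 3 at row 3 (x_1 leaves); pivot element 2/5.
Pivot on row 3; the z-row RHS becomes 12/5 − (-26/5)·3 = 18.

18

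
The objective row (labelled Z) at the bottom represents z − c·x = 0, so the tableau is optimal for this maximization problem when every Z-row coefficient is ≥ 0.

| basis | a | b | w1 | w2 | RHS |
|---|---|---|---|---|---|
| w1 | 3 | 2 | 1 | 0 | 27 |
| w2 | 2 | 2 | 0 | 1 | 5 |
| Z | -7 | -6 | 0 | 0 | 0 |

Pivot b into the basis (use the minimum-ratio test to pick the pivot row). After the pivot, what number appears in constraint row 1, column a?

1

Ratio test on column b — row 1: 27/2 = 27/2; row 2: 5/2 = 5/2. Minimum is 5/2 at row 2 (w2 leaves); pivot element 2.
Divide row 2 by 2; eliminate column b from the other rows.
Row 1 update in column a: 3 − 2·1 = 1.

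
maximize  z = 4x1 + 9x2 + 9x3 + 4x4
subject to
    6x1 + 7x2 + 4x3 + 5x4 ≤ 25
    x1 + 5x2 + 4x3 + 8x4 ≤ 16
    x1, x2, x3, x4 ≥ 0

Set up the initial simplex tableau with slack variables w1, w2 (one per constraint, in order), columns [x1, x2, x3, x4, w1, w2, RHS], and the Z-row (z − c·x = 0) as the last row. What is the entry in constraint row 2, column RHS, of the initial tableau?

16

The RHS of constraint 2 is b_2 = 16.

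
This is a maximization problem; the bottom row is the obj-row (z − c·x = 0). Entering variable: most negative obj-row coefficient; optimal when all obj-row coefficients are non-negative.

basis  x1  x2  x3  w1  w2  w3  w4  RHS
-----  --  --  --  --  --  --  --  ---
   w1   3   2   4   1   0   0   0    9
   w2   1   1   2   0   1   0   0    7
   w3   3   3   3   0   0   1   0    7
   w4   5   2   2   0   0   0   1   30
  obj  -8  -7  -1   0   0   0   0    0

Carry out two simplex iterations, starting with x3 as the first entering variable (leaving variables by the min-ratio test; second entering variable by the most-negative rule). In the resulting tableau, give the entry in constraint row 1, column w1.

1

Ratio test on column x3 — row 1: 9/4 = 9/4; row 2: 7/2 = 7/2; row 3: 7/3 = 7/3; row 4: 30/2 = 15. Minimum is 9/4 at row 1 (w1 leaves); pivot element 4.
Divide row 1 by 4; eliminate column x3 from the other rows.
Second iteration: most negative obj-row entry is -29/4 in column x1, so x1 enters.
Ratio test on column x1 — row 1: (9/4)/(3/4) = 3; row 2: entry -1/2 ≤ 0; row 3: (1/4)/(3/4) = 1/3; row 4: (51/2)/(7/2) = 51/7. Minimum is 1/3 at row 3 (w3 leaves); pivot element 3/4.
Divide row 3 by 3/4; eliminate column x1 from the other rows.
After both pivots, the entry at constraint row 1, column w1 is 1.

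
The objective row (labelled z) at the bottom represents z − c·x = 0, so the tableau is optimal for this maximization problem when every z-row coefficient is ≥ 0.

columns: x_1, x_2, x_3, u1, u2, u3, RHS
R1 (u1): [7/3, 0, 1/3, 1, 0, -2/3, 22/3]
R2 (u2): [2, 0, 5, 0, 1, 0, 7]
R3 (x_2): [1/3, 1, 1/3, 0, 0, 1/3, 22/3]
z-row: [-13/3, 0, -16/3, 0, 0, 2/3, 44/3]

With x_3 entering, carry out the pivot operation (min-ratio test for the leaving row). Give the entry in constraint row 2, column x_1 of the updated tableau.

2/5

Ratio test on column x_3 — row 1: (22/3)/(1/3) = 22; row 2: 7/5 = 7/5; row 3: (22/3)/(1/3) = 22. Minimum is 7/5 at row 2 (u2 leaves); pivot element 5.
Divide row 2 by 5; eliminate column x_3 from the other rows.
In the new row 2, the x_1 entry is the old entry divided by the pivot: 2/5 = 2/5.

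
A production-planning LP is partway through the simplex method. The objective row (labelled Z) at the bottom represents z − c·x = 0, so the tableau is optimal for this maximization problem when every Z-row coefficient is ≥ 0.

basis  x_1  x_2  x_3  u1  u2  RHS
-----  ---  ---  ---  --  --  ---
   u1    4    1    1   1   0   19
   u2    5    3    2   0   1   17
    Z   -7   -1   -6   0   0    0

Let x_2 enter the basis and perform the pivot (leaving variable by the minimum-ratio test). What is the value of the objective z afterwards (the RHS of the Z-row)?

Ratio test on column x_2 — row 1: 19/1 = 19; row 2: 17/3 = 17/3. Minimum is 17/3 at row 2 (u2 leaves); pivot element 3.
Pivot on row 2; the Z-row RHS becomes 0 − (-1)·(17/3) = 17/3.

17/3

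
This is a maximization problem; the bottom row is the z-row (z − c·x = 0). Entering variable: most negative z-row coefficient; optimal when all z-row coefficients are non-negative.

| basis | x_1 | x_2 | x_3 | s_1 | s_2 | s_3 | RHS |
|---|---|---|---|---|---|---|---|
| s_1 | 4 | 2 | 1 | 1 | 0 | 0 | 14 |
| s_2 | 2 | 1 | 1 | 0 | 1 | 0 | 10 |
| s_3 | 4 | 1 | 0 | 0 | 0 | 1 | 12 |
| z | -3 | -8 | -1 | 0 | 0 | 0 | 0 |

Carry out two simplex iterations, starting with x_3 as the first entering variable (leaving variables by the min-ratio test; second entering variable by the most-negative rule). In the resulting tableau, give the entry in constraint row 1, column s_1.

1

Ratio test on column x_3 — row 1: 14/1 = 14; row 2: 10/1 = 10; row 3: entry 0 ≤ 0. Minimum is 10 at row 2 (s_2 leaves); pivot element 1.
Divide row 2 by 1; eliminate column x_3 from the other rows.
Second iteration: most negative z-row entry is -7 in column x_2, so x_2 enters.
Ratio test on column x_2 — row 1: 4/1 = 4; row 2: 10/1 = 10; row 3: 12/1 = 12. Minimum is 4 at row 1 (s_1 leaves); pivot element 1.
Divide row 1 by 1; eliminate column x_2 from the other rows.
After both pivots, the entry at constraint row 1, column s_1 is 1.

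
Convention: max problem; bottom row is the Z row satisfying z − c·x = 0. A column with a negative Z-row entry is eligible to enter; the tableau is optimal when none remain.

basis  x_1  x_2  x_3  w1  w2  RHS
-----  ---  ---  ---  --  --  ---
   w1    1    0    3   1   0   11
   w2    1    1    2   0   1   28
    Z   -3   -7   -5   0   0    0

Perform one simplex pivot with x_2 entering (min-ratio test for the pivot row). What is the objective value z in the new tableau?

Ratio test on column x_2 — row 1: entry 0 ≤ 0; row 2: 28/1 = 28. Minimum is 28 at row 2 (w2 leaves); pivot element 1.
Pivot on row 2; the Z-row RHS becomes 0 − (-7)·28 = 196.

196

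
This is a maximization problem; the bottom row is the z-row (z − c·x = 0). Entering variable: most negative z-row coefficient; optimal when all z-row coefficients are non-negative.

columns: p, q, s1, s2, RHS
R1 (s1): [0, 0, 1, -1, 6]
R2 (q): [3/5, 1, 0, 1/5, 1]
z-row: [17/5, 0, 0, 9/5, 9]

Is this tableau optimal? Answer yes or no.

Every z-row coefficient is ≥ 0, so the tableau is optimal.

yes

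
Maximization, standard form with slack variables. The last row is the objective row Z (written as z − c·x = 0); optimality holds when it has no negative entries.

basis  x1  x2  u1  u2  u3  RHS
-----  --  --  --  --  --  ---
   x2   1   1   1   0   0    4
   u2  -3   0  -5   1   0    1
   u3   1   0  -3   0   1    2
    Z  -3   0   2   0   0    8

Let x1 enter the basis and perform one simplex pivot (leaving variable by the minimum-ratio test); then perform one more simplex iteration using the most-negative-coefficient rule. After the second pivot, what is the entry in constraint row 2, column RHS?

14

Ratio test on column x1 — row 1: 4/1 = 4; row 2: entry -3 ≤ 0; row 3: 2/1 = 2. Minimum is 2 at row 3 (u3 leaves); pivot element 1.
Divide row 3 by 1; eliminate column x1 from the other rows.
Second iteration: most negative Z-row entry is -7 in column u1, so u1 enters.
Ratio test on column u1 — row 1: 2/4 = 1/2; row 2: entry -14 ≤ 0; row 3: entry -3 ≤ 0. Minimum is 1/2 at row 1 (x2 leaves); pivot element 4.
Divide row 1 by 4; eliminate column u1 from the other rows.
After both pivots, the entry at constraint row 2, column RHS is 14.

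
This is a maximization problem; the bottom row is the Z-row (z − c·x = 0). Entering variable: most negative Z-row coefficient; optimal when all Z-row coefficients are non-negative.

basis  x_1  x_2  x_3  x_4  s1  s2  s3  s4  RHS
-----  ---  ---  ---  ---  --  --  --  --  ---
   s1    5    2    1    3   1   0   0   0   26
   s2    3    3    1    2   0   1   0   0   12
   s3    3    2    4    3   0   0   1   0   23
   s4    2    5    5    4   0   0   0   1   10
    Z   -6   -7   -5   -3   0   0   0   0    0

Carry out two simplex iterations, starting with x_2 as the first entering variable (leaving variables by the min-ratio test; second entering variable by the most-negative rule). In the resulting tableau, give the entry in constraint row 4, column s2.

-2/9

Ratio test on column x_2 — row 1: 26/2 = 13; row 2: 12/3 = 4; row 3: 23/2 = 23/2; row 4: 10/5 = 2. Minimum is 2 at row 4 (s4 leaves); pivot element 5.
Divide row 4 by 5; eliminate column x_2 from the other rows.
Second iteration: most negative Z-row entry is -16/5 in column x_1, so x_1 enters.
Ratio test on column x_1 — row 1: 22/(21/5) = 110/21; row 2: 6/(9/5) = 10/3; row 3: 19/(11/5) = 95/11; row 4: 2/(2/5) = 5. Minimum is 10/3 at row 2 (s2 leaves); pivot element 9/5.
Divide row 2 by 9/5; eliminate column x_1 from the other rows.
After both pivots, the entry at constraint row 4, column s2 is -2/9.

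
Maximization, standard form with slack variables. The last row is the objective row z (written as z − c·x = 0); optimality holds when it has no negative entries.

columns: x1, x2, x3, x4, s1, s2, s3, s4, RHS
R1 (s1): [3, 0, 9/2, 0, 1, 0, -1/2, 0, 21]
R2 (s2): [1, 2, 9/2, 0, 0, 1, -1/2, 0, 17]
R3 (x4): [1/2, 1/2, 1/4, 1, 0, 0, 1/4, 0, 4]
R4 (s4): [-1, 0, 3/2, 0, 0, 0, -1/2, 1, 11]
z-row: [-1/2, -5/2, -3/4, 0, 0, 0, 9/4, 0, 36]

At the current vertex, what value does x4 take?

4

x4 is basic (row 3); its value is the RHS of that row, 4.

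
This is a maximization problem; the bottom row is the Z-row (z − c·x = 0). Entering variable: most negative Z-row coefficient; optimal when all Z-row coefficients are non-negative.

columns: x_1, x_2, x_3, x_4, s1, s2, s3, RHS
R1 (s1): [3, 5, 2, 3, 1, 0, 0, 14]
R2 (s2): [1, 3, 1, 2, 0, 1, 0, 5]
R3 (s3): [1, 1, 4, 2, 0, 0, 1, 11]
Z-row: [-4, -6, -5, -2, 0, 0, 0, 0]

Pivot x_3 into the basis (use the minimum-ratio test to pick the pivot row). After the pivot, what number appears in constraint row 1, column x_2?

Ratio test on column x_3 — row 1: 14/2 = 7; row 2: 5/1 = 5; row 3: 11/4 = 11/4. Minimum is 11/4 at row 3 (s3 leaves); pivot element 4.
Divide row 3 by 4; eliminate column x_3 from the other rows.
Row 1 update in column x_2: 5 − 2·(1/4) = 9/2.

9/2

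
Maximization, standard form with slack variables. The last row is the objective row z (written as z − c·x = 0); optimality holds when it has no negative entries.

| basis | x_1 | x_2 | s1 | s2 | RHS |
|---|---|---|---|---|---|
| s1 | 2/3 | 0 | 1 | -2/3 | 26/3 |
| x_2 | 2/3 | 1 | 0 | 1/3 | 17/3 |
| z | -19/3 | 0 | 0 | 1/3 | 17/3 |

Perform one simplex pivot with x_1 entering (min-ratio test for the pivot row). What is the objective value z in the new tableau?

119/2

Ratio test on column x_1 — row 1: (26/3)/(2/3) = 13; row 2: (17/3)/(2/3) = 17/2. Minimum is 17/2 at row 2 (x_2 leaves); pivot element 2/3.
Pivot on row 2; the z-row RHS becomes 17/3 − (-19/3)·(17/2) = 119/2.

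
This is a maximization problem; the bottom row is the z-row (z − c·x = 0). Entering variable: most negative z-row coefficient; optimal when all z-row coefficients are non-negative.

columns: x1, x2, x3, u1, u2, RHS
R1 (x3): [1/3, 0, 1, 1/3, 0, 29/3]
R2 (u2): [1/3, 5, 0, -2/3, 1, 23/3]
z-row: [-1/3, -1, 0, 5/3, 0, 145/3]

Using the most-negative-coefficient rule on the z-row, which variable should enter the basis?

Negative z-row entries: x1: -1/3, x2: -1.
The most negative is -1 in column x2, so x2 enters.

x2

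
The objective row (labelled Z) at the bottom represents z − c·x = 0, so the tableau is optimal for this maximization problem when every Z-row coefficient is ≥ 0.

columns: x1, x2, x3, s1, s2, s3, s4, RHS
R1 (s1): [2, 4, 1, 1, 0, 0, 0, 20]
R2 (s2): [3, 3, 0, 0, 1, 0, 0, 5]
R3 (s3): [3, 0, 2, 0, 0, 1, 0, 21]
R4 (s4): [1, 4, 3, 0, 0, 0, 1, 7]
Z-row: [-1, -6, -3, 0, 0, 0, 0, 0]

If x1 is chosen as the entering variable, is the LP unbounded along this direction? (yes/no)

no

Column x1 has positive entries in row(s) 1, 2, 3, 4, so the ratio test bounds it — not unbounded.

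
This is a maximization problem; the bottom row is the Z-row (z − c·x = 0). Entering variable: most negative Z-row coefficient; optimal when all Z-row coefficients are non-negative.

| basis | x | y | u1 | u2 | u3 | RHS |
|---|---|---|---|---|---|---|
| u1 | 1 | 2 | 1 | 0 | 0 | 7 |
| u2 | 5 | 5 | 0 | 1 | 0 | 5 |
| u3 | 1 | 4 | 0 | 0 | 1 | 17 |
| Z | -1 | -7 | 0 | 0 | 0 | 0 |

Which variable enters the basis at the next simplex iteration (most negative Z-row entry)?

Negative Z-row entries: x: -1, y: -7.
The most negative is -7 in column y, so y enters.

y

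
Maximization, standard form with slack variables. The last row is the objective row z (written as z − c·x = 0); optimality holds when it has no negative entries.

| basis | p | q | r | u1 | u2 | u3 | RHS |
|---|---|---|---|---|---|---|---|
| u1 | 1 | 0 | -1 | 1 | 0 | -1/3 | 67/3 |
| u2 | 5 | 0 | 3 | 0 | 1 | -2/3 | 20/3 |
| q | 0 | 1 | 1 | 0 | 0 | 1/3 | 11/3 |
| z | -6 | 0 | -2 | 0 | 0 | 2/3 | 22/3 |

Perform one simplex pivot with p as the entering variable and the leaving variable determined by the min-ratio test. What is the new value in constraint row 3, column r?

Ratio test on column p — row 1: (67/3)/1 = 67/3; row 2: (20/3)/5 = 4/3; row 3: entry 0 ≤ 0. Minimum is 4/3 at row 2 (u2 leaves); pivot element 5.
Divide row 2 by 5; eliminate column p from the other rows.
Row 3 update in column r: 1 − 0·(3/5) = 1.

1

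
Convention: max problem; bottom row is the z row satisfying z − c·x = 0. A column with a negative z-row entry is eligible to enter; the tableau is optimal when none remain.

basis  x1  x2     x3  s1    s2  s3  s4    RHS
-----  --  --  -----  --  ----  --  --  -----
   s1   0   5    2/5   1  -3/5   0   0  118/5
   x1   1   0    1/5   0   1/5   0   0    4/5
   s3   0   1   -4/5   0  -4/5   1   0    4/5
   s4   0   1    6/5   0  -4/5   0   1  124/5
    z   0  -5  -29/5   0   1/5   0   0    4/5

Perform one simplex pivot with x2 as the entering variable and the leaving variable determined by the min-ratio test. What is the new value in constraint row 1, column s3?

Ratio test on column x2 — row 1: (118/5)/5 = 118/25; row 2: entry 0 ≤ 0; row 3: (4/5)/1 = 4/5; row 4: (124/5)/1 = 124/5. Minimum is 4/5 at row 3 (s3 leaves); pivot element 1.
Divide row 3 by 1; eliminate column x2 from the other rows.
Row 1 update in column s3: 0 − 5·1 = -5.

-5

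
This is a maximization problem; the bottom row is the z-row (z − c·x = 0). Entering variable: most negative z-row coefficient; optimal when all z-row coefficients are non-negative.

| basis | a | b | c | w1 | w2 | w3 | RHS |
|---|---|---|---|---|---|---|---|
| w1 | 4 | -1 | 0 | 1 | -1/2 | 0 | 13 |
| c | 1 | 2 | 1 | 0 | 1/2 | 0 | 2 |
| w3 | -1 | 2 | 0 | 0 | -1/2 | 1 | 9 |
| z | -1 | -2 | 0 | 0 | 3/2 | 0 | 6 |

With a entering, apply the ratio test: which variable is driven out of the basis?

Column a entries and ratios — w1: 13/4 = 13/4; c: 2/1 = 2; w3: -1 ≤ 0, skip.
Smallest ratio is 2 in the row of c, so c leaves.

c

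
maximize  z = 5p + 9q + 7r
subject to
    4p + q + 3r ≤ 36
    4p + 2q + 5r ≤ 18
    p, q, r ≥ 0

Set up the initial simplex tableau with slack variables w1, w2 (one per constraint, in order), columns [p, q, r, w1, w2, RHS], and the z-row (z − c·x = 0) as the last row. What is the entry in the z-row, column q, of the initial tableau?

-9

The z-row carries the negated objective coefficients: the q entry is -9.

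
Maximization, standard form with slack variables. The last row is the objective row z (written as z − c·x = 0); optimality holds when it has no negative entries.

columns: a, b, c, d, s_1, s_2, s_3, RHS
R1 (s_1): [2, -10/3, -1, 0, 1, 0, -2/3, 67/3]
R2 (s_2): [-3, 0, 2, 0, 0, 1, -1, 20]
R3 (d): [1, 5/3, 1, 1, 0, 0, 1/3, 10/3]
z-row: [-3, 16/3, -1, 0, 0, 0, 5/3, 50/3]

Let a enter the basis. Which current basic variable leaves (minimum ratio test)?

d

Column a entries and ratios — s_1: (67/3)/2 = 67/6; s_2: -3 ≤ 0, skip; d: (10/3)/1 = 10/3.
Smallest ratio is 10/3 in the row of d, so d leaves.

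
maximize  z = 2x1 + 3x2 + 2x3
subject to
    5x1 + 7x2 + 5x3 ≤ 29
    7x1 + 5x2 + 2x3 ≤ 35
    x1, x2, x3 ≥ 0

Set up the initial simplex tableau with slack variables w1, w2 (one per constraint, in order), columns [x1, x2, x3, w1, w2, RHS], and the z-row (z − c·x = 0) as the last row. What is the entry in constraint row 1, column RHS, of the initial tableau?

29

The RHS of constraint 1 is b_1 = 29.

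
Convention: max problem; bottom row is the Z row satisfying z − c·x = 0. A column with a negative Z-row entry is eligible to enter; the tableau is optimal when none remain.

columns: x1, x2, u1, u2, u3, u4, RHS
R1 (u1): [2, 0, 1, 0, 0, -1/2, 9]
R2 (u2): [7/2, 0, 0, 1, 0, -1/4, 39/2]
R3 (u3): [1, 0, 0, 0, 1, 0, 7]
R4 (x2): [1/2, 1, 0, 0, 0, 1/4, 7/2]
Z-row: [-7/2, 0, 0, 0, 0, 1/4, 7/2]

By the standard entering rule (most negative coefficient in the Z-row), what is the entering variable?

x1

Negative Z-row entries: x1: -7/2.
The most negative is -7/2 in column x1, so x1 enters.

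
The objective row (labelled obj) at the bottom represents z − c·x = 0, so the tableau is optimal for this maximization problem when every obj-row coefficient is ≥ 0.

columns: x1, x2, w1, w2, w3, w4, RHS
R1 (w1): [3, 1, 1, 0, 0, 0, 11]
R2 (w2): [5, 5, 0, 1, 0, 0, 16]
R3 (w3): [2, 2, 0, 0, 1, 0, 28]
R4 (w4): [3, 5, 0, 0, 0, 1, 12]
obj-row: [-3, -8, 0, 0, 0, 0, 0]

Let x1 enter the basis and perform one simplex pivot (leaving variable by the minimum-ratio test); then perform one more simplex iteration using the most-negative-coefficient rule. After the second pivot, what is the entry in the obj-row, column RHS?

78/5

Ratio test on column x1 — row 1: 11/3 = 11/3; row 2: 16/5 = 16/5; row 3: 28/2 = 14; row 4: 12/3 = 4. Minimum is 16/5 at row 2 (w2 leaves); pivot element 5.
Divide row 2 by 5; eliminate column x1 from the other rows.
Second iteration: most negative obj-row entry is -5 in column x2, so x2 enters.
Ratio test on column x2 — row 1: entry -2 ≤ 0; row 2: (16/5)/1 = 16/5; row 3: entry 0 ≤ 0; row 4: (12/5)/2 = 6/5. Minimum is 6/5 at row 4 (w4 leaves); pivot element 2.
Divide row 4 by 2; eliminate column x2 from the other rows.
After both pivots, the entry at the obj-row, column RHS is 78/5.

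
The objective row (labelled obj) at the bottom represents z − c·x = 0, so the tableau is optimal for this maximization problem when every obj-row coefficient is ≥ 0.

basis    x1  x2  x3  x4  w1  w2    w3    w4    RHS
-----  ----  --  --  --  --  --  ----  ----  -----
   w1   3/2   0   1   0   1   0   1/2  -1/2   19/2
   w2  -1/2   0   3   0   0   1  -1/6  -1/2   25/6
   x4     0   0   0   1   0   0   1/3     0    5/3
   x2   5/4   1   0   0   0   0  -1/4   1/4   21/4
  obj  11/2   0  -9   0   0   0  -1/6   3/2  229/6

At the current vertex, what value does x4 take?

x4 is basic (row 3); its value is the RHS of that row, 5/3.

5/3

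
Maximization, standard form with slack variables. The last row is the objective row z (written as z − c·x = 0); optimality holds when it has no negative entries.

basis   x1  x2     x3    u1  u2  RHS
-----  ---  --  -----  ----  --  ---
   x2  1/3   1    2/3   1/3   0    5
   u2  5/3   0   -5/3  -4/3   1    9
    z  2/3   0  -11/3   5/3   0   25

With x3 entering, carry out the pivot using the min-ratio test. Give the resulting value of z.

105/2

Ratio test on column x3 — row 1: 5/(2/3) = 15/2; row 2: entry -5/3 ≤ 0. Minimum is 15/2 at row 1 (x2 leaves); pivot element 2/3.
Pivot on row 1; the z-row RHS becomes 25 − (-11/3)·(15/2) = 105/2.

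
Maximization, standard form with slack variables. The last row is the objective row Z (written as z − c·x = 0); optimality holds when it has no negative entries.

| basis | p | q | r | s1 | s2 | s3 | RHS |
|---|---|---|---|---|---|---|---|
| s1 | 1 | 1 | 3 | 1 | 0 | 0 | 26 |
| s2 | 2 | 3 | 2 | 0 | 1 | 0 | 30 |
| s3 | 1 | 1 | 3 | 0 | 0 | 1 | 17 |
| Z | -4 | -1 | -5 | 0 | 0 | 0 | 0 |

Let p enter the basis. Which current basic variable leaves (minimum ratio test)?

s2

Column p entries and ratios — s1: 26/1 = 26; s2: 30/2 = 15; s3: 17/1 = 17.
Smallest ratio is 15 in the row of s2, so s2 leaves.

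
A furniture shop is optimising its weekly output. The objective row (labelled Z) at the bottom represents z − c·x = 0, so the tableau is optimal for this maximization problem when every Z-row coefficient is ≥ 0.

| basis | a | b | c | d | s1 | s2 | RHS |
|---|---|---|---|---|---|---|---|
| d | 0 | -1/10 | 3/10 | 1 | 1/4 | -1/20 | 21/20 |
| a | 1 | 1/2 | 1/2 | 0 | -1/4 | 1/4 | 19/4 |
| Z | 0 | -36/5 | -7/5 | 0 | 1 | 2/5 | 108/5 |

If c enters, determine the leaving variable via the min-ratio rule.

Column c entries and ratios — d: (21/20)/(3/10) = 7/2; a: (19/4)/(1/2) = 19/2.
Smallest ratio is 7/2 in the row of d, so d leaves.

d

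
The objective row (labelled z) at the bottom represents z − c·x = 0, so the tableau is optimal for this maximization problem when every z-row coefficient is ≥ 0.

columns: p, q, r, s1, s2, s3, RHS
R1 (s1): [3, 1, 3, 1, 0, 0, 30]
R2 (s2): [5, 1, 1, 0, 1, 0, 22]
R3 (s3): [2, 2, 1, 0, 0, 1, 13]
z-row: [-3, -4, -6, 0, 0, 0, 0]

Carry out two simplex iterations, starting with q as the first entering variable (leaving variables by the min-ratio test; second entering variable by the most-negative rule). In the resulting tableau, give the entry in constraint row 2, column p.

18/5

Ratio test on column q — row 1: 30/1 = 30; row 2: 22/1 = 22; row 3: 13/2 = 13/2. Minimum is 13/2 at row 3 (s3 leaves); pivot element 2.
Divide row 3 by 2; eliminate column q from the other rows.
Second iteration: most negative z-row entry is -4 in column r, so r enters.
Ratio test on column r — row 1: (47/2)/(5/2) = 47/5; row 2: (31/2)/(1/2) = 31; row 3: (13/2)/(1/2) = 13. Minimum is 47/5 at row 1 (s1 leaves); pivot element 5/2.
Divide row 1 by 5/2; eliminate column r from the other rows.
After both pivots, the entry at constraint row 2, column p is 18/5.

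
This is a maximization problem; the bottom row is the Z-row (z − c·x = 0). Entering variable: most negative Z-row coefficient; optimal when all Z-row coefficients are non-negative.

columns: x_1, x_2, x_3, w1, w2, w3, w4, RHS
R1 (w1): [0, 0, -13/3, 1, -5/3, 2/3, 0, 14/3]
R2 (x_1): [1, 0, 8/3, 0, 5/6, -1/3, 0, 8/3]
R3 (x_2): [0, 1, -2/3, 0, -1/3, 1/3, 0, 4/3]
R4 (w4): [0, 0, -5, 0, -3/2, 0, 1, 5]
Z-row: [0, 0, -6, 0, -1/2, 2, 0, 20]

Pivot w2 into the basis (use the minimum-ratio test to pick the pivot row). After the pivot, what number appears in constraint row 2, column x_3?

Ratio test on column w2 — row 1: entry -5/3 ≤ 0; row 2: (8/3)/(5/6) = 16/5; row 3: entry -1/3 ≤ 0; row 4: entry -3/2 ≤ 0. Minimum is 16/5 at row 2 (x_1 leaves); pivot element 5/6.
Divide row 2 by 5/6; eliminate column w2 from the other rows.
In the new row 2, the x_3 entry is the old entry divided by the pivot: (8/3)/(5/6) = 16/5.

16/5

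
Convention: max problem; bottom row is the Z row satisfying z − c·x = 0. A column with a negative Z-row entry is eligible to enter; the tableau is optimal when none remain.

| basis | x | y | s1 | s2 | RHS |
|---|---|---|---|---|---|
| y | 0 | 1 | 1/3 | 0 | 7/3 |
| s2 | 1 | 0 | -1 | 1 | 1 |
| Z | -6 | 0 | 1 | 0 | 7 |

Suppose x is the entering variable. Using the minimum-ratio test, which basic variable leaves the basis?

s2

Column x entries and ratios — y: 0 ≤ 0, skip; s2: 1/1 = 1.
Smallest ratio is 1 in the row of s2, so s2 leaves.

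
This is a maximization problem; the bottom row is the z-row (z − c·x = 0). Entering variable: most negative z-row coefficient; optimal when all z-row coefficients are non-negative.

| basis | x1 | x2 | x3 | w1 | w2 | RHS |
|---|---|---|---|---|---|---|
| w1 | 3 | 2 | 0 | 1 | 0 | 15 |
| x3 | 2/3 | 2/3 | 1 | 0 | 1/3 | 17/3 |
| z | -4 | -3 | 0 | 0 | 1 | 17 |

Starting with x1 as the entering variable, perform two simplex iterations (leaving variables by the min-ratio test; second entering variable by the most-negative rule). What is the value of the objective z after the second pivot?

Ratio test on column x1 — row 1: 15/3 = 5; row 2: (17/3)/(2/3) = 17/2. Minimum is 5 at row 1 (w1 leaves); pivot element 3.
Pivot on row 1; the z-row RHS becomes 17 − (-4)·5 = 37.
Next entering variable (most negative z-row entry -1/3): x2.
Ratio test on column x2 — row 1: 5/(2/3) = 15/2; row 2: (7/3)/(2/9) = 21/2. Minimum is 15/2 at row 1 (x1 leaves); pivot element 2/3.
After the second pivot the z-row RHS is 37 − (-1/3)·(15/2) = 79/2.

79/2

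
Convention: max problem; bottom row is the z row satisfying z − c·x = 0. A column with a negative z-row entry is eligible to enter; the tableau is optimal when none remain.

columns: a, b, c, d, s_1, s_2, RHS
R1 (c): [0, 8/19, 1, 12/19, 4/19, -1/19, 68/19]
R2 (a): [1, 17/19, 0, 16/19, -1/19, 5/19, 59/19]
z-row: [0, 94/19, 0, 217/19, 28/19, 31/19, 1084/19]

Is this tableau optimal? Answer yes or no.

yes

Every z-row coefficient is ≥ 0, so the tableau is optimal.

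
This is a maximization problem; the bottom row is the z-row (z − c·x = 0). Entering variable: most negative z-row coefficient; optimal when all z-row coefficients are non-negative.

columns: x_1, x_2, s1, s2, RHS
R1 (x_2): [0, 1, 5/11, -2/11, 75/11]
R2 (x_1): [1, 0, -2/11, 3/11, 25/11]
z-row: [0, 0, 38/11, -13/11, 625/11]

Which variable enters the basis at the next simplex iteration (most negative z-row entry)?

s2

Negative z-row entries: s2: -13/11.
The most negative is -13/11 in column s2, so s2 enters.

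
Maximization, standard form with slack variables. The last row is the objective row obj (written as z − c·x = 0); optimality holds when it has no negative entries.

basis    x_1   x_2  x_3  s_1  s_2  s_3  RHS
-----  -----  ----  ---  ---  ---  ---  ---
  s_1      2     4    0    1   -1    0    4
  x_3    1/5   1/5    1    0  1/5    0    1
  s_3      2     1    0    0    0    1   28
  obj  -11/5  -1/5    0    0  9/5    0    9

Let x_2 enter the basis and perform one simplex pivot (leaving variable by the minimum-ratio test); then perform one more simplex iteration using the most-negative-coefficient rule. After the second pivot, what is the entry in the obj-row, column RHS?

67/5

Ratio test on column x_2 — row 1: 4/4 = 1; row 2: 1/(1/5) = 5; row 3: 28/1 = 28. Minimum is 1 at row 1 (s_1 leaves); pivot element 4.
Divide row 1 by 4; eliminate column x_2 from the other rows.
Second iteration: most negative obj-row entry is -21/10 in column x_1, so x_1 enters.
Ratio test on column x_1 — row 1: 1/(1/2) = 2; row 2: (4/5)/(1/10) = 8; row 3: 27/(3/2) = 18. Minimum is 2 at row 1 (x_2 leaves); pivot element 1/2.
Divide row 1 by 1/2; eliminate column x_1 from the other rows.
After both pivots, the entry at the obj-row, column RHS is 67/5.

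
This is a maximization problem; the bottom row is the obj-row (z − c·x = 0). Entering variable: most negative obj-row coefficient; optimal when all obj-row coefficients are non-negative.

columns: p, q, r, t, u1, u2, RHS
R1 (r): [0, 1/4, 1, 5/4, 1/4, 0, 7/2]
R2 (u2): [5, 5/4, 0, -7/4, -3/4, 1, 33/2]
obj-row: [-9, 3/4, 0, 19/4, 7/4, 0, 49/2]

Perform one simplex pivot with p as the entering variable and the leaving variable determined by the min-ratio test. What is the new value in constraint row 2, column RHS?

Ratio test on column p — row 1: entry 0 ≤ 0; row 2: (33/2)/5 = 33/10. Minimum is 33/10 at row 2 (u2 leaves); pivot element 5.
Divide row 2 by 5; eliminate column p from the other rows.
In the new row 2, the RHS entry is the old entry divided by the pivot: (33/2)/5 = 33/10.

33/10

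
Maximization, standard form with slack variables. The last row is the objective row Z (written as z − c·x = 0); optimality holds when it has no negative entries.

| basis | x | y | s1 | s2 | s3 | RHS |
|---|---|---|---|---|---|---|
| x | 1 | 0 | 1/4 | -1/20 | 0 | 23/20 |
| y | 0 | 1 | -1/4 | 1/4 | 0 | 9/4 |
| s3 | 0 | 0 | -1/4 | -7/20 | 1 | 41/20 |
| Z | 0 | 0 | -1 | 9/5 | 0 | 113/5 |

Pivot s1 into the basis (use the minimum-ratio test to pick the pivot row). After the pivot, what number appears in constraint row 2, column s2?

1/5

Ratio test on column s1 — row 1: (23/20)/(1/4) = 23/5; row 2: entry -1/4 ≤ 0; row 3: entry -1/4 ≤ 0. Minimum is 23/5 at row 1 (x leaves); pivot element 1/4.
Divide row 1 by 1/4; eliminate column s1 from the other rows.
Row 2 update in column s2: 1/4 − (-1/4)·(-1/5) = 1/5.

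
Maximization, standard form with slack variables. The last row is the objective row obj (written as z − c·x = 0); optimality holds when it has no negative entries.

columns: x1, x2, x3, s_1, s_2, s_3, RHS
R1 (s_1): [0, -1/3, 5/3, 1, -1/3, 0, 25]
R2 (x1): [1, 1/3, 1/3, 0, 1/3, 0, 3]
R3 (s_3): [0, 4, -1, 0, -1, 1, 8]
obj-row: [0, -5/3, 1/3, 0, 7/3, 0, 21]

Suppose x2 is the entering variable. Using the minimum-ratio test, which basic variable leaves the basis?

s_3

Column x2 entries and ratios — s_1: -1/3 ≤ 0, skip; x1: 3/(1/3) = 9; s_3: 8/4 = 2.
Smallest ratio is 2 in the row of s_3, so s_3 leaves.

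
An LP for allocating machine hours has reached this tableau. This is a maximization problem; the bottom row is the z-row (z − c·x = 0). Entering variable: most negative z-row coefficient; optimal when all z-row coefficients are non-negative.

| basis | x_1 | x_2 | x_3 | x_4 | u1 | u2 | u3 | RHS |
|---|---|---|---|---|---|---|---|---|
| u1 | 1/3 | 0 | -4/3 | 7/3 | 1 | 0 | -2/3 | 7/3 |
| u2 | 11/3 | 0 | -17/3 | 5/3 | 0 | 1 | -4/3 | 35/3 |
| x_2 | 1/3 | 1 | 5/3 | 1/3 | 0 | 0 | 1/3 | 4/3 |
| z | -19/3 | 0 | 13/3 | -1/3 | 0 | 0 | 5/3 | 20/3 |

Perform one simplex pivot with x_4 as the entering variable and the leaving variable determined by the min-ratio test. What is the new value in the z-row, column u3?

Ratio test on column x_4 — row 1: (7/3)/(7/3) = 1; row 2: (35/3)/(5/3) = 7; row 3: (4/3)/(1/3) = 4. Minimum is 1 at row 1 (u1 leaves); pivot element 7/3.
Divide row 1 by 7/3; eliminate column x_4 from the other rows.
z-row update in column u3: 5/3 − (-1/3)·(-2/7) = 11/7.

11/7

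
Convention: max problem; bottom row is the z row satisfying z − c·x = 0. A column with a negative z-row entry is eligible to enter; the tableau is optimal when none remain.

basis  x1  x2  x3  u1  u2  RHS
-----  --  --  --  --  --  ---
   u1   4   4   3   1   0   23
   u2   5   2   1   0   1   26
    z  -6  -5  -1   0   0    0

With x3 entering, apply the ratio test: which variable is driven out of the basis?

u1

Column x3 entries and ratios — u1: 23/3 = 23/3; u2: 26/1 = 26.
Smallest ratio is 23/3 in the row of u1, so u1 leaves.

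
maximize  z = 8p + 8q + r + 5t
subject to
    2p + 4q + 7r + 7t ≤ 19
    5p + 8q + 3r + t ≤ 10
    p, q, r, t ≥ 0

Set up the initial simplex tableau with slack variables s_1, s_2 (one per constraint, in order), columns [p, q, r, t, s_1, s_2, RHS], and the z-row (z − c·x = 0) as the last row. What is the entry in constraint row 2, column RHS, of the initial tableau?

The RHS of constraint 2 is b_2 = 10.

10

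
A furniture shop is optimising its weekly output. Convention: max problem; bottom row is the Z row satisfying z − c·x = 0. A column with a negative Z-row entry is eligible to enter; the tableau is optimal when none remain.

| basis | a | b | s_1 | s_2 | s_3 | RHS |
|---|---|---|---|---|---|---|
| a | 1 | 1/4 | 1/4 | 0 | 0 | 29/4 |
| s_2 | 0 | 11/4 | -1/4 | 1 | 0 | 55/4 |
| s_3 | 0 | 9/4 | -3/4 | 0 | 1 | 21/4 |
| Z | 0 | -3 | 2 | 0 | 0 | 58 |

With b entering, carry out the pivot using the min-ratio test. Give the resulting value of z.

65

Ratio test on column b — row 1: (29/4)/(1/4) = 29; row 2: (55/4)/(11/4) = 5; row 3: (21/4)/(9/4) = 7/3. Minimum is 7/3 at row 3 (s_3 leaves); pivot element 9/4.
Pivot on row 3; the Z-row RHS becomes 58 − (-3)·(7/3) = 65.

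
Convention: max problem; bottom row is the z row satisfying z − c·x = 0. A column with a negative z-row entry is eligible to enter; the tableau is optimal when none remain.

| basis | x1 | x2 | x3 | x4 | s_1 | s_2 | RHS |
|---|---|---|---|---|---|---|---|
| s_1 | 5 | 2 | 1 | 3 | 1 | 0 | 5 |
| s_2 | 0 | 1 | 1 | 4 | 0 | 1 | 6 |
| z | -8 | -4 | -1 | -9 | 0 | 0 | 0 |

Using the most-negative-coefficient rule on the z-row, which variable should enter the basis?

x4

Negative z-row entries: x1: -8, x2: -4, x3: -1, x4: -9.
The most negative is -9 in column x4, so x4 enters.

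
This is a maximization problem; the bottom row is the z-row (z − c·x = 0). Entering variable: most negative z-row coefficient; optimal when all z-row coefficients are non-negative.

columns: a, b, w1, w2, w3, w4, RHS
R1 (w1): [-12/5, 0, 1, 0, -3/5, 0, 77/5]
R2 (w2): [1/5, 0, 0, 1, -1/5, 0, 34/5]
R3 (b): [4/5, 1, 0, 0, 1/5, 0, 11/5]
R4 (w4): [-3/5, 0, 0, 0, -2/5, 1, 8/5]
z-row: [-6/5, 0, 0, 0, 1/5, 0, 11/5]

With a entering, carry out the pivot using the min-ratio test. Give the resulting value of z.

11/2

Ratio test on column a — row 1: entry -12/5 ≤ 0; row 2: (34/5)/(1/5) = 34; row 3: (11/5)/(4/5) = 11/4; row 4: entry -3/5 ≤ 0. Minimum is 11/4 at row 3 (b leaves); pivot element 4/5.
Pivot on row 3; the z-row RHS becomes 11/5 − (-6/5)·(11/4) = 11/2.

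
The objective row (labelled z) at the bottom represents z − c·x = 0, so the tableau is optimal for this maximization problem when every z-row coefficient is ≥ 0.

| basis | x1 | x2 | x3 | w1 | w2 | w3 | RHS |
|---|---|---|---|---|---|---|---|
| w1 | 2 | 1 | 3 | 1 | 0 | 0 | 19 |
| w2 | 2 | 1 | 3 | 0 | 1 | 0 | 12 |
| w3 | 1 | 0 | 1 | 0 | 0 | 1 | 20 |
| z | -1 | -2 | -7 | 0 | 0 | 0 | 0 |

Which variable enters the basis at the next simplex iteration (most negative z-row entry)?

Negative z-row entries: x1: -1, x2: -2, x3: -7.
The most negative is -7 in column x3, so x3 enters.

x3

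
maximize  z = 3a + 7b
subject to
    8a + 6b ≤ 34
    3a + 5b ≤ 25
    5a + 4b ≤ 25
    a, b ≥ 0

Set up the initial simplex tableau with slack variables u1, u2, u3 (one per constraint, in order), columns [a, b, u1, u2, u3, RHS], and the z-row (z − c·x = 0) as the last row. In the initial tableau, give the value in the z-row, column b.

The z-row carries the negated objective coefficients: the b entry is -7.

-7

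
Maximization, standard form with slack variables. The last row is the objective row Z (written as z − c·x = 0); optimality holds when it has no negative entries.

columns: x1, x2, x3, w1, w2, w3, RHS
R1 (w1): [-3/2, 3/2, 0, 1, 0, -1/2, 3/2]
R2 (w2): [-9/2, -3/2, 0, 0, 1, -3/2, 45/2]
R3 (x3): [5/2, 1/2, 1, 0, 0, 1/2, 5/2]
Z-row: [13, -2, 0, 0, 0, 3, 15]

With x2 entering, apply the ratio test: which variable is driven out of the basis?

w1

Column x2 entries and ratios — w1: (3/2)/(3/2) = 1; w2: -3/2 ≤ 0, skip; x3: (5/2)/(1/2) = 5.
Smallest ratio is 1 in the row of w1, so w1 leaves.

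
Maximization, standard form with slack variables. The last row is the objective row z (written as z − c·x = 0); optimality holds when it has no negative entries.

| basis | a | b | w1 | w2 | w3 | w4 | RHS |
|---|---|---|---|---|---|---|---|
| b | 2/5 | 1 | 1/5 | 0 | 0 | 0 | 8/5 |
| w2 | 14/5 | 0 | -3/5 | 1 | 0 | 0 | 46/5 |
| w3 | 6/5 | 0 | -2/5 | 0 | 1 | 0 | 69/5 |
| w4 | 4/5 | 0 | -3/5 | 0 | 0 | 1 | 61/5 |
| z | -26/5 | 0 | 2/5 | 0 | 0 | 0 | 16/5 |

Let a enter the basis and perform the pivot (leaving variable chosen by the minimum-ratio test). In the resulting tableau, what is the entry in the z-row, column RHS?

142/7

Ratio test on column a — row 1: (8/5)/(2/5) = 4; row 2: (46/5)/(14/5) = 23/7; row 3: (69/5)/(6/5) = 23/2; row 4: (61/5)/(4/5) = 61/4. Minimum is 23/7 at row 2 (w2 leaves); pivot element 14/5.
Divide row 2 by 14/5; eliminate column a from the other rows.
z-row update in column RHS: 16/5 − (-26/5)·(23/7) = 142/7.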